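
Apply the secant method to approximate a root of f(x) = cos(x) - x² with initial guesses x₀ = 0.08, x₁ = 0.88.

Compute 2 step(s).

f(x) = cos(x) - x²
x₀ = 0.08, x₁ = 0.88

Secant formula: x_{n+1} = x_n - f(x_n)(x_n - x_{n-1})/(f(x_n) - f(x_{n-1}))

Iteration 1:
  f(0.080000) = 0.990402
  f(0.880000) = -0.137249
  x_2 = 0.880000 - (-0.137249)×(0.880000 - 0.080000)/(-0.137249 - 0.990402)
       = 0.782630
Iteration 2:
  f(0.880000) = -0.137249
  f(0.782630) = 0.096551
  x_3 = 0.782630 - 0.096551×(0.782630 - 0.880000)/(0.096551 - (-0.137249))
       = 0.822841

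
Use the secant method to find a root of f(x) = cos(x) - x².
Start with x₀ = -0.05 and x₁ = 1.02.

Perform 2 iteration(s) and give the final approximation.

f(x) = cos(x) - x²
x₀ = -0.05, x₁ = 1.02

Secant formula: x_{n+1} = x_n - f(x_n)(x_n - x_{n-1})/(f(x_n) - f(x_{n-1}))

Iteration 1:
  f(-0.050000) = 0.996250
  f(1.020000) = -0.517034
  x_2 = 1.020000 - (-0.517034)×(1.020000 - (-0.050000))/(-0.517034 - 0.996250)
       = 0.654420
Iteration 2:
  f(1.020000) = -0.517034
  f(0.654420) = 0.365136
  x_3 = 0.654420 - 0.365136×(0.654420 - 1.020000)/(0.365136 - (-0.517034))
       = 0.805736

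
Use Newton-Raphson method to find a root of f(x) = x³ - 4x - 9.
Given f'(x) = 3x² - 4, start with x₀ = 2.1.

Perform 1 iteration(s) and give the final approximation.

f(x) = x³ - 4x - 9
f'(x) = 3x² - 4
x₀ = 2.1

Newton-Raphson formula: x_{n+1} = x_n - f(x_n)/f'(x_n)

Iteration 1:
  f(2.100000) = -8.139000
  f'(2.100000) = 9.230000
  x_1 = 2.100000 - (-8.139000)/9.230000 = 2.981798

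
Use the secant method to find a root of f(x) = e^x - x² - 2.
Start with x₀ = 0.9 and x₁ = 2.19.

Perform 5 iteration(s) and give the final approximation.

f(x) = e^x - x² - 2
x₀ = 0.9, x₁ = 2.19

Secant formula: x_{n+1} = x_n - f(x_n)(x_n - x_{n-1})/(f(x_n) - f(x_{n-1}))

Iteration 1:
  f(0.900000) = -0.350397
  f(2.190000) = 2.139113
  x_2 = 2.190000 - 2.139113×(2.190000 - 0.900000)/(2.139113 - (-0.350397))
       = 1.081567
Iteration 2:
  f(2.190000) = 2.139113
  f(1.081567) = -0.220490
  x_3 = 1.081567 - (-0.220490)×(1.081567 - 2.190000)/(-0.220490 - 2.139113)
       = 1.185143
Iteration 3:
  f(1.081567) = -0.220490
  f(1.185143) = -0.133410
  x_4 = 1.185143 - (-0.133410)×(1.185143 - 1.081567)/(-0.133410 - (-0.220490))
       = 1.343824
Iteration 4:
  f(1.185143) = -0.133410
  f(1.343824) = 0.027813
  x_5 = 1.343824 - 0.027813×(1.343824 - 1.185143)/(0.027813 - (-0.133410))
       = 1.316450
Iteration 5:
  f(1.343824) = 0.027813
  f(1.316450) = -0.002885
  x_6 = 1.316450 - (-0.002885)×(1.316450 - 1.343824)/(-0.002885 - 0.027813)
       = 1.319022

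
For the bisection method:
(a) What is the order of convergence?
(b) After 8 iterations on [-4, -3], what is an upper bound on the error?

(a) Bisection has linear (order 1) convergence; the error is halved each step.

(b) Error bound = (b-a)/2^n = (-3 - (-4))/2^{8}
    = 1/2^{8}

(a) 1 (linear); (b) error ≤ 3.91e-03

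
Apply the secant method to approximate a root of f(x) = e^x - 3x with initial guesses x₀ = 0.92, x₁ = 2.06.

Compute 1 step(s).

f(x) = e^x - 3x
x₀ = 0.92, x₁ = 2.06

Secant formula: x_{n+1} = x_n - f(x_n)(x_n - x_{n-1})/(f(x_n) - f(x_{n-1}))

Iteration 1:
  f(0.920000) = -0.250710
  f(2.060000) = 1.665970
  x_2 = 2.060000 - 1.665970×(2.060000 - 0.920000)/(1.665970 - (-0.250710))
       = 1.069117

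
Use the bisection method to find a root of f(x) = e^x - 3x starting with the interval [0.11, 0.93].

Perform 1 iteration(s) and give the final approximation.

f(x) = e^x - 3x
Initial interval: [0.11, 0.93]

Iteration 1:
  c_1 = (0.110000 + 0.930000)/2 = 0.520000
  f(c_1) = f(0.520000) = 0.122028
  f(a) × f(c) ≥ 0, new interval: [0.520000, 0.930000]

After 1 iteration(s), the approximation is c_1 = 0.520000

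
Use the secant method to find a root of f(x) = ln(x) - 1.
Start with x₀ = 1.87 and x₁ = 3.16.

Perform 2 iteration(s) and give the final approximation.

f(x) = ln(x) - 1
x₀ = 1.87, x₁ = 3.16

Secant formula: x_{n+1} = x_n - f(x_n)(x_n - x_{n-1})/(f(x_n) - f(x_{n-1}))

Iteration 1:
  f(1.870000) = -0.374062
  f(3.160000) = 0.150572
  x_2 = 3.160000 - 0.150572×(3.160000 - 1.870000)/(0.150572 - (-0.374062))
       = 2.789765
Iteration 2:
  f(3.160000) = 0.150572
  f(2.789765) = 0.025957
  x_3 = 2.789765 - 0.025957×(2.789765 - 3.160000)/(0.025957 - 0.150572)
       = 2.712645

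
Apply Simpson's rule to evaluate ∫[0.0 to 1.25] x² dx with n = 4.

f(x) = x²
a = 0.0, b = 1.25, n = 4
h = (b - a)/n = 0.312500

Simpson's rule: (h/3)[f(x₀) + 4f(x₁) + 2f(x₂) + ... + f(xₙ)]

x_0 = 0.0000, f(x_0) = 0.000000, coefficient = 1
x_1 = 0.3125, f(x_1) = 0.097656, coefficient = 4
x_2 = 0.6250, f(x_2) = 0.390625, coefficient = 2
x_3 = 0.9375, f(x_3) = 0.878906, coefficient = 4
x_4 = 1.2500, f(x_4) = 1.562500, coefficient = 1

I ≈ (0.312500/3) × 6.250000 = 0.651042
Exact value: 0.651042
Error: 0.000000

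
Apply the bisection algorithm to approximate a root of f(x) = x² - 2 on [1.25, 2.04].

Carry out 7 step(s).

f(x) = x² - 2
Initial interval: [1.25, 2.04]

Iteration 1:
  c_1 = (1.250000 + 2.040000)/2 = 1.645000
  f(c_1) = f(1.645000) = 0.706025
  f(a) × f(c) < 0, new interval: [1.250000, 1.645000]
Iteration 2:
  c_2 = (1.250000 + 1.645000)/2 = 1.447500
  f(c_2) = f(1.447500) = 0.095256
  f(a) × f(c) < 0, new interval: [1.250000, 1.447500]
Iteration 3:
  c_3 = (1.250000 + 1.447500)/2 = 1.348750
  f(c_3) = f(1.348750) = -0.180873
  f(a) × f(c) ≥ 0, new interval: [1.348750, 1.447500]
Iteration 4:
  c_4 = (1.348750 + 1.447500)/2 = 1.398125
  f(c_4) = f(1.398125) = -0.045246
  f(a) × f(c) ≥ 0, new interval: [1.398125, 1.447500]
Iteration 5:
  c_5 = (1.398125 + 1.447500)/2 = 1.422813
  f(c_5) = f(1.422813) = 0.024395
  f(a) × f(c) < 0, new interval: [1.398125, 1.422813]
Iteration 6:
  c_6 = (1.398125 + 1.422813)/2 = 1.410469
  f(c_6) = f(1.410469) = -0.010578
  f(a) × f(c) ≥ 0, new interval: [1.410469, 1.422813]
Iteration 7:
  c_7 = (1.410469 + 1.422813)/2 = 1.416641
  f(c_7) = f(1.416641) = 0.006871
  f(a) × f(c) < 0, new interval: [1.410469, 1.416641]

After 7 iteration(s), the approximation is c_7 = 1.416641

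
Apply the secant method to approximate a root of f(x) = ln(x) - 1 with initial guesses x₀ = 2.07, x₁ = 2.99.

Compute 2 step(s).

f(x) = ln(x) - 1
x₀ = 2.07, x₁ = 2.99

Secant formula: x_{n+1} = x_n - f(x_n)(x_n - x_{n-1})/(f(x_n) - f(x_{n-1}))

Iteration 1:
  f(2.070000) = -0.272451
  f(2.990000) = 0.095273
  x_2 = 2.990000 - 0.095273×(2.990000 - 2.070000)/(0.095273 - (-0.272451))
       = 2.751638
Iteration 2:
  f(2.990000) = 0.095273
  f(2.751638) = 0.012196
  x_3 = 2.751638 - 0.012196×(2.751638 - 2.990000)/(0.012196 - 0.095273)
       = 2.716645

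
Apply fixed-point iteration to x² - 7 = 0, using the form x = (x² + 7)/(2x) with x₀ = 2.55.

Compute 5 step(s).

Equation: x² - 7 = 0
Fixed-point form: x = (x² + 7)/(2x)
x₀ = 2.55

x_1 = g(2.550000) = 2.647549
x_2 = g(2.647549) = 2.645752
x_3 = g(2.645752) = 2.645751
x_4 = g(2.645751) = 2.645751
x_5 = g(2.645751) = 2.645751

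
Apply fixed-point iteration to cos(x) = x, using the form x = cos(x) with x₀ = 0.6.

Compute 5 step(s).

Equation: cos(x) = x
Fixed-point form: x = cos(x)
x₀ = 0.6

x_1 = g(0.600000) = 0.825336
x_2 = g(0.825336) = 0.678310
x_3 = g(0.678310) = 0.778634
x_4 = g(0.778634) = 0.711874
x_5 = g(0.711874) = 0.757139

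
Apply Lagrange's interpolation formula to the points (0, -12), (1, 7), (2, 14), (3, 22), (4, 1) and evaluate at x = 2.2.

Lagrange interpolation formula:
P(x) = Σ yᵢ × Lᵢ(x)
where Lᵢ(x) = Π_{j≠i} (x - xⱼ)/(xᵢ - xⱼ)

L_0(2.2) = (2.2 - 1)/(0 - 1) × (2.2 - 2)/(0 - 2) × (2.2 - 3)/(0 - 3) × (2.2 - 4)/(0 - 4) = 0.014400
L_1(2.2) = (2.2 - 0)/(1 - 0) × (2.2 - 2)/(1 - 2) × (2.2 - 3)/(1 - 3) × (2.2 - 4)/(1 - 4) = -0.105600
L_2(2.2) = (2.2 - 0)/(2 - 0) × (2.2 - 1)/(2 - 1) × (2.2 - 3)/(2 - 3) × (2.2 - 4)/(2 - 4) = 0.950400
L_3(2.2) = (2.2 - 0)/(3 - 0) × (2.2 - 1)/(3 - 1) × (2.2 - 2)/(3 - 2) × (2.2 - 4)/(3 - 4) = 0.158400
L_4(2.2) = (2.2 - 0)/(4 - 0) × (2.2 - 1)/(4 - 1) × (2.2 - 2)/(4 - 2) × (2.2 - 3)/(4 - 3) = -0.017600

P(2.2) = (-12)×L_0(2.2) + 7×L_1(2.2) + 14×L_2(2.2) + 22×L_3(2.2) + 1×L_4(2.2)
P(2.2) = 15.860800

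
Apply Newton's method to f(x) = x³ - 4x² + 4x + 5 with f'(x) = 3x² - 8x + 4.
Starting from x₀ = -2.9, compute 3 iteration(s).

f(x) = x³ - 4x² + 4x + 5
f'(x) = 3x² - 8x + 4
x₀ = -2.9

Newton-Raphson formula: x_{n+1} = x_n - f(x_n)/f'(x_n)

Iteration 1:
  f(-2.900000) = -64.629000
  f'(-2.900000) = 52.430000
  x_1 = -2.900000 - (-64.629000)/52.430000 = -1.667328
Iteration 2:
  f(-1.667328) = -17.424382
  f'(-1.667328) = 25.678570
  x_2 = -1.667328 - (-17.424382)/25.678570 = -0.988771
Iteration 3:
  f(-0.988771) = -3.832439
  f'(-0.988771) = 14.843166
  x_3 = -0.988771 - (-3.832439)/14.843166 = -0.730575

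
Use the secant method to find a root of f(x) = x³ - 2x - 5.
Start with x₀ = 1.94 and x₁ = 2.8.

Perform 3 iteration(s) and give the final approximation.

f(x) = x³ - 2x - 5
x₀ = 1.94, x₁ = 2.8

Secant formula: x_{n+1} = x_n - f(x_n)(x_n - x_{n-1})/(f(x_n) - f(x_{n-1}))

Iteration 1:
  f(1.940000) = -1.578616
  f(2.800000) = 11.352000
  x_2 = 2.800000 - 11.352000×(2.800000 - 1.940000)/(11.352000 - (-1.578616))
       = 2.044992
Iteration 2:
  f(2.800000) = 11.352000
  f(2.044992) = -0.537844
  x_3 = 2.044992 - (-0.537844)×(2.044992 - 2.800000)/(-0.537844 - 11.352000)
       = 2.079145
Iteration 3:
  f(2.044992) = -0.537844
  f(2.079145) = -0.170469
  x_4 = 2.079145 - (-0.170469)×(2.079145 - 2.044992)/(-0.170469 - (-0.537844))
       = 2.094993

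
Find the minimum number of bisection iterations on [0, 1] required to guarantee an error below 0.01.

We need (b-a)/2^n ≤ 0.01
(1 - 0)/2^n ≤ 0.01
1/2^n ≤ 0.01
2^n ≥ 100
n ≥ log₂(100) = 6.64
n ≥ 7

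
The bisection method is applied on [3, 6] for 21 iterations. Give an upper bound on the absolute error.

Bisection error bound: |error| ≤ (b-a)/2^n
|error| ≤ (6 - 3)/2^21 = 3/2^21
|error| ≤ 0.0000014305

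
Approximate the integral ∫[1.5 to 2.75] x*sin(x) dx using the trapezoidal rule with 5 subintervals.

f(x) = x*sin(x)
a = 1.5, b = 2.75, n = 5
h = (b - a)/n = 0.250000

Trapezoidal rule: (h/2)[f(x₀) + 2f(x₁) + 2f(x₂) + ... + f(xₙ)]

x_0 = 1.5000, f(x_0) = 1.496242, coefficient = 1
x_1 = 1.7500, f(x_1) = 1.721975, coefficient = 2
x_2 = 2.0000, f(x_2) = 1.818595, coefficient = 2
x_3 = 2.2500, f(x_3) = 1.750665, coefficient = 2
x_4 = 2.5000, f(x_4) = 1.496180, coefficient = 2
x_5 = 2.7500, f(x_5) = 1.049568, coefficient = 1

I ≈ (0.250000/2) × 16.120641 = 2.015080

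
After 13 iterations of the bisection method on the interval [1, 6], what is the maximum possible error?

Bisection error bound: |error| ≤ (b-a)/2^n
|error| ≤ (6 - 1)/2^13 = 5/2^13
|error| ≤ 0.0006103516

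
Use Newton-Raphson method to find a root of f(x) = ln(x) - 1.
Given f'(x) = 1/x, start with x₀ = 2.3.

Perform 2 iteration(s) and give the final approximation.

f(x) = ln(x) - 1
f'(x) = 1/x
x₀ = 2.3

Newton-Raphson formula: x_{n+1} = x_n - f(x_n)/f'(x_n)

Iteration 1:
  f(2.300000) = -0.167091
  f'(2.300000) = 0.434783
  x_1 = 2.300000 - (-0.167091)/0.434783 = 2.684309
Iteration 2:
  f(2.684309) = -0.012577
  f'(2.684309) = 0.372535
  x_2 = 2.684309 - (-0.012577)/0.372535 = 2.718069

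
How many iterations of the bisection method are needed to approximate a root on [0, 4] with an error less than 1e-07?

We need (b-a)/2^n ≤ 1e-07
(4 - 0)/2^n ≤ 1e-07
4/2^n ≤ 1e-07
2^n ≥ 40000000
n ≥ log₂(40000000) = 25.25
n ≥ 26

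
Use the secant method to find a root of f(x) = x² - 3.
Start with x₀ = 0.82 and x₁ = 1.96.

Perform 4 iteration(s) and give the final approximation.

f(x) = x² - 3
x₀ = 0.82, x₁ = 1.96

Secant formula: x_{n+1} = x_n - f(x_n)(x_n - x_{n-1})/(f(x_n) - f(x_{n-1}))

Iteration 1:
  f(0.820000) = -2.327600
  f(1.960000) = 0.841600
  x_2 = 1.960000 - 0.841600×(1.960000 - 0.820000)/(0.841600 - (-2.327600))
       = 1.657266
Iteration 2:
  f(1.960000) = 0.841600
  f(1.657266) = -0.253469
  x_3 = 1.657266 - (-0.253469)×(1.657266 - 1.960000)/(-0.253469 - 0.841600)
       = 1.727338
Iteration 3:
  f(1.657266) = -0.253469
  f(1.727338) = -0.016303
  x_4 = 1.727338 - (-0.016303)×(1.727338 - 1.657266)/(-0.016303 - (-0.253469))
       = 1.732155
Iteration 4:
  f(1.727338) = -0.016303
  f(1.732155) = 0.000361
  x_5 = 1.732155 - 0.000361×(1.732155 - 1.727338)/(0.000361 - (-0.016303))
       = 1.732051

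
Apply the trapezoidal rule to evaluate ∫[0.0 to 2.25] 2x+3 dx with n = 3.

f(x) = 2x+3
a = 0.0, b = 2.25, n = 3
h = (b - a)/n = 0.750000

Trapezoidal rule: (h/2)[f(x₀) + 2f(x₁) + 2f(x₂) + ... + f(xₙ)]

x_0 = 0.0000, f(x_0) = 3.000000, coefficient = 1
x_1 = 0.7500, f(x_1) = 4.500000, coefficient = 2
x_2 = 1.5000, f(x_2) = 6.000000, coefficient = 2
x_3 = 2.2500, f(x_3) = 7.500000, coefficient = 1

I ≈ (0.750000/2) × 31.500000 = 11.812500
Exact value: 11.812500
Error: 0.000000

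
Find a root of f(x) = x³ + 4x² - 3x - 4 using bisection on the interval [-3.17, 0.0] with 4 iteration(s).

f(x) = x³ + 4x² - 3x - 4
Initial interval: [-3.17, 0.0]

Iteration 1:
  c_1 = (-3.170000 + 0.000000)/2 = -1.585000
  f(c_1) = f(-1.585000) = 6.822023
  f(a) × f(c) ≥ 0, new interval: [-1.585000, 0.000000]
Iteration 2:
  c_2 = (-1.585000 + 0.000000)/2 = -0.792500
  f(c_2) = f(-0.792500) = 0.391990
  f(a) × f(c) ≥ 0, new interval: [-0.792500, 0.000000]
Iteration 3:
  c_3 = (-0.792500 + 0.000000)/2 = -0.396250
  f(c_3) = f(-0.396250) = -2.245411
  f(a) × f(c) < 0, new interval: [-0.792500, -0.396250]
Iteration 4:
  c_4 = (-0.792500 + (-0.396250))/2 = -0.594375
  f(c_4) = f(-0.594375) = -1.013730
  f(a) × f(c) < 0, new interval: [-0.792500, -0.594375]

After 4 iteration(s), the approximation is c_4 = -0.594375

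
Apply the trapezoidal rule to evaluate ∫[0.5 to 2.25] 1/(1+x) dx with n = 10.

f(x) = 1/(1+x)
a = 0.5, b = 2.25, n = 10
h = (b - a)/n = 0.175000

Trapezoidal rule: (h/2)[f(x₀) + 2f(x₁) + 2f(x₂) + ... + f(xₙ)]

x_0 = 0.5000, f(x_0) = 0.666667, coefficient = 1
x_1 = 0.6750, f(x_1) = 0.597015, coefficient = 2
x_2 = 0.8500, f(x_2) = 0.540541, coefficient = 2
x_3 = 1.0250, f(x_3) = 0.493827, coefficient = 2
x_4 = 1.2000, f(x_4) = 0.454545, coefficient = 2
x_5 = 1.3750, f(x_5) = 0.421053, coefficient = 2
x_6 = 1.5500, f(x_6) = 0.392157, coefficient = 2
x_7 = 1.7250, f(x_7) = 0.366972, coefficient = 2
x_8 = 1.9000, f(x_8) = 0.344828, coefficient = 2
x_9 = 2.0750, f(x_9) = 0.325203, coefficient = 2
x_10 = 2.2500, f(x_10) = 0.307692, coefficient = 1

I ≈ (0.175000/2) × 8.846641 = 0.774081
Exact value: 0.773190
Error: 0.000891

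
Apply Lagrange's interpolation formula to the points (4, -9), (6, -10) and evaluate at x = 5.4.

Lagrange interpolation formula:
P(x) = Σ yᵢ × Lᵢ(x)
where Lᵢ(x) = Π_{j≠i} (x - xⱼ)/(xᵢ - xⱼ)

L_0(5.4) = (5.4 - 6)/(4 - 6) = 0.300000
L_1(5.4) = (5.4 - 4)/(6 - 4) = 0.700000

P(5.4) = (-9)×L_0(5.4) + (-10)×L_1(5.4)
P(5.4) = -9.700000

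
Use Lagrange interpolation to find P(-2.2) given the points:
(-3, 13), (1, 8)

Lagrange interpolation formula:
P(x) = Σ yᵢ × Lᵢ(x)
where Lᵢ(x) = Π_{j≠i} (x - xⱼ)/(xᵢ - xⱼ)

L_0(-2.2) = (-2.2 - 1)/(-3 - 1) = 0.800000
L_1(-2.2) = (-2.2 - (-3))/(1 - (-3)) = 0.200000

P(-2.2) = 13×L_0(-2.2) + 8×L_1(-2.2)
P(-2.2) = 12.000000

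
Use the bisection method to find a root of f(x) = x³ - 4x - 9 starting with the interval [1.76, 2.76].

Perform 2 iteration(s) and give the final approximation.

f(x) = x³ - 4x - 9
Initial interval: [1.76, 2.76]

Iteration 1:
  c_1 = (1.760000 + 2.760000)/2 = 2.260000
  f(c_1) = f(2.260000) = -6.496824
  f(a) × f(c) ≥ 0, new interval: [2.260000, 2.760000]
Iteration 2:
  c_2 = (2.260000 + 2.760000)/2 = 2.510000
  f(c_2) = f(2.510000) = -3.226749
  f(a) × f(c) ≥ 0, new interval: [2.510000, 2.760000]

After 2 iteration(s), the approximation is c_2 = 2.510000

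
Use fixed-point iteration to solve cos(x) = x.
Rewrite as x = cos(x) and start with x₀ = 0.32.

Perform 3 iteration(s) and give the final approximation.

Equation: cos(x) = x
Fixed-point form: x = cos(x)
x₀ = 0.32

x_1 = g(0.320000) = 0.949235
x_2 = g(0.949235) = 0.582305
x_3 = g(0.582305) = 0.835197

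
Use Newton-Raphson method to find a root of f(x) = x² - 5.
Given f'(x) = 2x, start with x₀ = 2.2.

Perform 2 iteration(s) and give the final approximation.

f(x) = x² - 5
f'(x) = 2x
x₀ = 2.2

Newton-Raphson formula: x_{n+1} = x_n - f(x_n)/f'(x_n)

Iteration 1:
  f(2.200000) = -0.160000
  f'(2.200000) = 4.400000
  x_1 = 2.200000 - (-0.160000)/4.400000 = 2.236364
Iteration 2:
  f(2.236364) = 0.001322
  f'(2.236364) = 4.472727
  x_2 = 2.236364 - 0.001322/4.472727 = 2.236068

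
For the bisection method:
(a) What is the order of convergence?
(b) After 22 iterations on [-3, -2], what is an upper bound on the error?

(a) Bisection has linear (order 1) convergence; the error is halved each step.

(b) Error bound = (b-a)/2^n = (-2 - (-3))/2^{22}
    = 1/2^{22}

(a) 1 (linear); (b) error ≤ 2.38e-07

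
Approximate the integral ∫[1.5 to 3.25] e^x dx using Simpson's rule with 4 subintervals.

f(x) = e^x
a = 1.5, b = 3.25, n = 4
h = (b - a)/n = 0.437500

Simpson's rule: (h/3)[f(x₀) + 4f(x₁) + 2f(x₂) + ... + f(xₙ)]

x_0 = 1.5000, f(x_0) = 4.481689, coefficient = 1
x_1 = 1.9375, f(x_1) = 6.941376, coefficient = 4
x_2 = 2.3750, f(x_2) = 10.751013, coefficient = 2
x_3 = 2.8125, f(x_3) = 16.651495, coefficient = 4
x_4 = 3.2500, f(x_4) = 25.790340, coefficient = 1

I ≈ (0.437500/3) × 146.145538 = 21.312891
Exact value: 21.308651
Error: 0.004240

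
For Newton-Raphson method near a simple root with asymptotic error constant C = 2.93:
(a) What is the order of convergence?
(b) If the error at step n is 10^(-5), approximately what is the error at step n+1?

(a) Newton-Raphson has quadratic (order 2) convergence near simple roots.
    This means |e_{n+1}| ≈ C|e_n|².

(b) With |e_n| = 10^(-5) and C = 2.93:
    |e_{n+1}| ≈ 2.93 × (10^(-5))² = 2.93 × 10^(-10)

(a) 2 (quadratic); (b) |e_{n+1}| ≈ 2.930e-10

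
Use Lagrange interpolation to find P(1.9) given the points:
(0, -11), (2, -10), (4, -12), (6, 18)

Lagrange interpolation formula:
P(x) = Σ yᵢ × Lᵢ(x)
where Lᵢ(x) = Π_{j≠i} (x - xⱼ)/(xᵢ - xⱼ)

L_0(1.9) = (1.9 - 2)/(0 - 2) × (1.9 - 4)/(0 - 4) × (1.9 - 6)/(0 - 6) = 0.017938
L_1(1.9) = (1.9 - 0)/(2 - 0) × (1.9 - 4)/(2 - 4) × (1.9 - 6)/(2 - 6) = 1.022437
L_2(1.9) = (1.9 - 0)/(4 - 0) × (1.9 - 2)/(4 - 2) × (1.9 - 6)/(4 - 6) = -0.048688
L_3(1.9) = (1.9 - 0)/(6 - 0) × (1.9 - 2)/(6 - 2) × (1.9 - 4)/(6 - 4) = 0.008313

P(1.9) = (-11)×L_0(1.9) + (-10)×L_1(1.9) + (-12)×L_2(1.9) + 18×L_3(1.9)
P(1.9) = -9.687812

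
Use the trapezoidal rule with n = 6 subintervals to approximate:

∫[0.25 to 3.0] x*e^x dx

f(x) = x*e^x
a = 0.25, b = 3.0, n = 6
h = (b - a)/n = 0.458333

Trapezoidal rule: (h/2)[f(x₀) + 2f(x₁) + 2f(x₂) + ... + f(xₙ)]

x_0 = 0.2500, f(x_0) = 0.321006, coefficient = 1
x_1 = 0.7083, f(x_1) = 1.438345, coefficient = 2
x_2 = 1.1667, f(x_2) = 3.746482, coefficient = 2
x_3 = 1.6250, f(x_3) = 8.252431, coefficient = 2
x_4 = 2.0833, f(x_4) = 16.731656, coefficient = 2
x_5 = 2.5417, f(x_5) = 32.281254, coefficient = 2
x_6 = 3.0000, f(x_6) = 60.256611, coefficient = 1

I ≈ (0.458333/2) × 185.477954 = 42.505364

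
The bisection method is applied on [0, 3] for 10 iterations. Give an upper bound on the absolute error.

Bisection error bound: |error| ≤ (b-a)/2^n
|error| ≤ (3 - 0)/2^10 = 3/2^10
|error| ≤ 0.0029296875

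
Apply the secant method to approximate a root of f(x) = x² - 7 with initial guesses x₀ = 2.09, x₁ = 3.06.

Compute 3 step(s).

f(x) = x² - 7
x₀ = 2.09, x₁ = 3.06

Secant formula: x_{n+1} = x_n - f(x_n)(x_n - x_{n-1})/(f(x_n) - f(x_{n-1}))

Iteration 1:
  f(2.090000) = -2.631900
  f(3.060000) = 2.363600
  x_2 = 3.060000 - 2.363600×(3.060000 - 2.090000)/(2.363600 - (-2.631900))
       = 2.601049
Iteration 2:
  f(3.060000) = 2.363600
  f(2.601049) = -0.234546
  x_3 = 2.601049 - (-0.234546)×(2.601049 - 3.060000)/(-0.234546 - 2.363600)
       = 2.642480
Iteration 3:
  f(2.601049) = -0.234546
  f(2.642480) = -0.017299
  x_4 = 2.642480 - (-0.017299)×(2.642480 - 2.601049)/(-0.017299 - (-0.234546))
       = 2.645779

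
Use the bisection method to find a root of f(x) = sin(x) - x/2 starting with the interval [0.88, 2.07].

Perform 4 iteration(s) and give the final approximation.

f(x) = sin(x) - x/2
Initial interval: [0.88, 2.07]

Iteration 1:
  c_1 = (0.880000 + 2.070000)/2 = 1.475000
  f(c_1) = f(1.475000) = 0.257915
  f(a) × f(c) ≥ 0, new interval: [1.475000, 2.070000]
Iteration 2:
  c_2 = (1.475000 + 2.070000)/2 = 1.772500
  f(c_2) = f(1.772500) = 0.093477
  f(a) × f(c) ≥ 0, new interval: [1.772500, 2.070000]
Iteration 3:
  c_3 = (1.772500 + 2.070000)/2 = 1.921250
  f(c_3) = f(1.921250) = -0.021408
  f(a) × f(c) < 0, new interval: [1.772500, 1.921250]
Iteration 4:
  c_4 = (1.772500 + 1.921250)/2 = 1.846875
  f(c_4) = f(1.846875) = 0.038694
  f(a) × f(c) ≥ 0, new interval: [1.846875, 1.921250]

After 4 iteration(s), the approximation is c_4 = 1.846875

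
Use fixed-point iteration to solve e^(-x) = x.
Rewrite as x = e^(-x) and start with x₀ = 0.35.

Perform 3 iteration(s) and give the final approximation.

Equation: e^(-x) = x
Fixed-point form: x = e^(-x)
x₀ = 0.35

x_1 = g(0.350000) = 0.704688
x_2 = g(0.704688) = 0.494263
x_3 = g(0.494263) = 0.610020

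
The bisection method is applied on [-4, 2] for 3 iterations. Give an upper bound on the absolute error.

Bisection error bound: |error| ≤ (b-a)/2^n
|error| ≤ (2 - (-4))/2^3 = 6/2^3
|error| ≤ 0.7500000000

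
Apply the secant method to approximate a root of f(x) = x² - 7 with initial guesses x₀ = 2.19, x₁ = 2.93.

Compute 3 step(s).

f(x) = x² - 7
x₀ = 2.19, x₁ = 2.93

Secant formula: x_{n+1} = x_n - f(x_n)(x_n - x_{n-1})/(f(x_n) - f(x_{n-1}))

Iteration 1:
  f(2.190000) = -2.203900
  f(2.930000) = 1.584900
  x_2 = 2.930000 - 1.584900×(2.930000 - 2.190000)/(1.584900 - (-2.203900))
       = 2.620449
Iteration 2:
  f(2.930000) = 1.584900
  f(2.620449) = -0.133246
  x_3 = 2.620449 - (-0.133246)×(2.620449 - 2.930000)/(-0.133246 - 1.584900)
       = 2.644456
Iteration 3:
  f(2.620449) = -0.133246
  f(2.644456) = -0.006855
  x_4 = 2.644456 - (-0.006855)×(2.644456 - 2.620449)/(-0.006855 - (-0.133246))
       = 2.645758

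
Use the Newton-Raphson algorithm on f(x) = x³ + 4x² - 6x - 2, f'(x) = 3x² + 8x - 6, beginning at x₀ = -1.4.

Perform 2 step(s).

f(x) = x³ + 4x² - 6x - 2
f'(x) = 3x² + 8x - 6
x₀ = -1.4

Newton-Raphson formula: x_{n+1} = x_n - f(x_n)/f'(x_n)

Iteration 1:
  f(-1.400000) = 11.496000
  f'(-1.400000) = -11.320000
  x_1 = -1.400000 - 11.496000/(-11.320000) = -0.384452
Iteration 2:
  f(-0.384452) = 0.841105
  f'(-0.384452) = -8.632208
  x_2 = -0.384452 - 0.841105/(-8.632208) = -0.287014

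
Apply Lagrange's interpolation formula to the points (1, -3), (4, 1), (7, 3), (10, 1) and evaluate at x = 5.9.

Lagrange interpolation formula:
P(x) = Σ yᵢ × Lᵢ(x)
where Lᵢ(x) = Π_{j≠i} (x - xⱼ)/(xᵢ - xⱼ)

L_0(5.9) = (5.9 - 4)/(1 - 4) × (5.9 - 7)/(1 - 7) × (5.9 - 10)/(1 - 10) = -0.052895
L_1(5.9) = (5.9 - 1)/(4 - 1) × (5.9 - 7)/(4 - 7) × (5.9 - 10)/(4 - 10) = 0.409241
L_2(5.9) = (5.9 - 1)/(7 - 1) × (5.9 - 4)/(7 - 4) × (5.9 - 10)/(7 - 10) = 0.706870
L_3(5.9) = (5.9 - 1)/(10 - 1) × (5.9 - 4)/(10 - 4) × (5.9 - 7)/(10 - 7) = -0.063216

P(5.9) = (-3)×L_0(5.9) + 1×L_1(5.9) + 3×L_2(5.9) + 1×L_3(5.9)
P(5.9) = 2.625321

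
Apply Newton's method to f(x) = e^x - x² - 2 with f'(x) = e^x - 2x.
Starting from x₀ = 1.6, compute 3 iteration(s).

f(x) = e^x - x² - 2
f'(x) = e^x - 2x
x₀ = 1.6

Newton-Raphson formula: x_{n+1} = x_n - f(x_n)/f'(x_n)

Iteration 1:
  f(1.600000) = 0.393032
  f'(1.600000) = 1.753032
  x_1 = 1.600000 - 0.393032/1.753032 = 1.375799
Iteration 2:
  f(1.375799) = 0.065415
  f'(1.375799) = 1.206639
  x_2 = 1.375799 - 0.065415/1.206639 = 1.321586
Iteration 3:
  f(1.321586) = 0.002774
  f'(1.321586) = 1.106192
  x_3 = 1.321586 - 0.002774/1.106192 = 1.319079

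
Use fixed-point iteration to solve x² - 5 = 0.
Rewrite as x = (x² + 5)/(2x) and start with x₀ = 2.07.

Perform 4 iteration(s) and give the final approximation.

Equation: x² - 5 = 0
Fixed-point form: x = (x² + 5)/(2x)
x₀ = 2.07

x_1 = g(2.070000) = 2.242729
x_2 = g(2.242729) = 2.236078
x_3 = g(2.236078) = 2.236068
x_4 = g(2.236068) = 2.236068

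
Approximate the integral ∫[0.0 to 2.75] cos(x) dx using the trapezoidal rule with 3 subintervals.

f(x) = cos(x)
a = 0.0, b = 2.75, n = 3
h = (b - a)/n = 0.916667

Trapezoidal rule: (h/2)[f(x₀) + 2f(x₁) + 2f(x₂) + ... + f(xₙ)]

x_0 = 0.0000, f(x_0) = 1.000000, coefficient = 1
x_1 = 0.9167, f(x_1) = 0.608469, coefficient = 2
x_2 = 1.8333, f(x_2) = -0.259531, coefficient = 2
x_3 = 2.7500, f(x_3) = -0.924302, coefficient = 1

I ≈ (0.916667/2) × 0.773572 = 0.354554
Exact value: 0.381661
Error: 0.027107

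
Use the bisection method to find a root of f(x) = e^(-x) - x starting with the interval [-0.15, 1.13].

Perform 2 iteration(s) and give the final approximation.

f(x) = e^(-x) - x
Initial interval: [-0.15, 1.13]

Iteration 1:
  c_1 = (-0.150000 + 1.130000)/2 = 0.490000
  f(c_1) = f(0.490000) = 0.122626
  f(a) × f(c) ≥ 0, new interval: [0.490000, 1.130000]
Iteration 2:
  c_2 = (0.490000 + 1.130000)/2 = 0.810000
  f(c_2) = f(0.810000) = -0.365142
  f(a) × f(c) < 0, new interval: [0.490000, 0.810000]

After 2 iteration(s), the approximation is c_2 = 0.810000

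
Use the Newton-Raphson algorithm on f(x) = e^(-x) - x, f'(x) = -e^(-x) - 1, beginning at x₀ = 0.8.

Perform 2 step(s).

f(x) = e^(-x) - x
f'(x) = -e^(-x) - 1
x₀ = 0.8

Newton-Raphson formula: x_{n+1} = x_n - f(x_n)/f'(x_n)

Iteration 1:
  f(0.800000) = -0.350671
  f'(0.800000) = -1.449329
  x_1 = 0.800000 - (-0.350671)/(-1.449329) = 0.558046
Iteration 2:
  f(0.558046) = 0.014280
  f'(0.558046) = -1.572326
  x_2 = 0.558046 - 0.014280/(-1.572326) = 0.567128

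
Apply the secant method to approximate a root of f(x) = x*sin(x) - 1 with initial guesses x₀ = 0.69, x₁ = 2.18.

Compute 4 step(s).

f(x) = x*sin(x) - 1
x₀ = 0.69, x₁ = 2.18

Secant formula: x_{n+1} = x_n - f(x_n)(x_n - x_{n-1})/(f(x_n) - f(x_{n-1}))

Iteration 1:
  f(0.690000) = -0.560789
  f(2.180000) = 0.787827
  x_2 = 2.180000 - 0.787827×(2.180000 - 0.690000)/(0.787827 - (-0.560789))
       = 1.309580
Iteration 2:
  f(2.180000) = 0.787827
  f(1.309580) = 0.265155
  x_3 = 1.309580 - 0.265155×(1.309580 - 2.180000)/(0.265155 - 0.787827)
       = 0.868010
Iteration 3:
  f(1.309580) = 0.265155
  f(0.868010) = -0.337670
  x_4 = 0.868010 - (-0.337670)×(0.868010 - 1.309580)/(-0.337670 - 0.265155)
       = 1.115354
Iteration 4:
  f(0.868010) = -0.337670
  f(1.115354) = 0.001662
  x_5 = 1.115354 - 0.001662×(1.115354 - 0.868010)/(0.001662 - (-0.337670))
       = 1.114142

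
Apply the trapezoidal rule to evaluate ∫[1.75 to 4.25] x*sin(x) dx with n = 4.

f(x) = x*sin(x)
a = 1.75, b = 4.25, n = 4
h = (b - a)/n = 0.625000

Trapezoidal rule: (h/2)[f(x₀) + 2f(x₁) + 2f(x₂) + ... + f(xₙ)]

x_0 = 1.7500, f(x_0) = 1.721975, coefficient = 1
x_1 = 2.3750, f(x_1) = 1.647502, coefficient = 2
x_2 = 3.0000, f(x_2) = 0.423360, coefficient = 2
x_3 = 3.6250, f(x_3) = -1.684896, coefficient = 2
x_4 = 4.2500, f(x_4) = -3.803705, coefficient = 1

I ≈ (0.625000/2) × -1.309797 = -0.409311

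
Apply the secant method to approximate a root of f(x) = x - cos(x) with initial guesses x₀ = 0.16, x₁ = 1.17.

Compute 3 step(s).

f(x) = x - cos(x)
x₀ = 0.16, x₁ = 1.17

Secant formula: x_{n+1} = x_n - f(x_n)(x_n - x_{n-1})/(f(x_n) - f(x_{n-1}))

Iteration 1:
  f(0.160000) = -0.827227
  f(1.170000) = 0.779848
  x_2 = 1.170000 - 0.779848×(1.170000 - 0.160000)/(0.779848 - (-0.827227))
       = 0.679888
Iteration 2:
  f(1.170000) = 0.779848
  f(0.679888) = -0.097755
  x_3 = 0.679888 - (-0.097755)×(0.679888 - 1.170000)/(-0.097755 - 0.779848)
       = 0.734481
Iteration 3:
  f(0.679888) = -0.097755
  f(0.734481) = -0.007698
  x_4 = 0.734481 - (-0.007698)×(0.734481 - 0.679888)/(-0.007698 - (-0.097755))
       = 0.739147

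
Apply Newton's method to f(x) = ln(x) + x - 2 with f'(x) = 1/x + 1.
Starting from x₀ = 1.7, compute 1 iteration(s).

f(x) = ln(x) + x - 2
f'(x) = 1/x + 1
x₀ = 1.7

Newton-Raphson formula: x_{n+1} = x_n - f(x_n)/f'(x_n)

Iteration 1:
  f(1.700000) = 0.230628
  f'(1.700000) = 1.588235
  x_1 = 1.700000 - 0.230628/1.588235 = 1.554790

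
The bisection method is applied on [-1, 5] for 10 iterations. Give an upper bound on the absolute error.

Bisection error bound: |error| ≤ (b-a)/2^n
|error| ≤ (5 - (-1))/2^10 = 6/2^10
|error| ≤ 0.0058593750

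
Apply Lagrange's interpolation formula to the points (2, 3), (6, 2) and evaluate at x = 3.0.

Lagrange interpolation formula:
P(x) = Σ yᵢ × Lᵢ(x)
where Lᵢ(x) = Π_{j≠i} (x - xⱼ)/(xᵢ - xⱼ)

L_0(3.0) = (3.0 - 6)/(2 - 6) = 0.750000
L_1(3.0) = (3.0 - 2)/(6 - 2) = 0.250000

P(3.0) = 3×L_0(3.0) + 2×L_1(3.0)
P(3.0) = 2.750000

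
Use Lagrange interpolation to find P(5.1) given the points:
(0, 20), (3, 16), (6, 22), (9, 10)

Lagrange interpolation formula:
P(x) = Σ yᵢ × Lᵢ(x)
where Lᵢ(x) = Π_{j≠i} (x - xⱼ)/(xᵢ - xⱼ)

L_0(5.1) = (5.1 - 3)/(0 - 3) × (5.1 - 6)/(0 - 6) × (5.1 - 9)/(0 - 9) = -0.045500
L_1(5.1) = (5.1 - 0)/(3 - 0) × (5.1 - 6)/(3 - 6) × (5.1 - 9)/(3 - 9) = 0.331500
L_2(5.1) = (5.1 - 0)/(6 - 0) × (5.1 - 3)/(6 - 3) × (5.1 - 9)/(6 - 9) = 0.773500
L_3(5.1) = (5.1 - 0)/(9 - 0) × (5.1 - 3)/(9 - 3) × (5.1 - 6)/(9 - 6) = -0.059500

P(5.1) = 20×L_0(5.1) + 16×L_1(5.1) + 22×L_2(5.1) + 10×L_3(5.1)
P(5.1) = 20.816000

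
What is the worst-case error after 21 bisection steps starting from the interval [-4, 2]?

Bisection error bound: |error| ≤ (b-a)/2^n
|error| ≤ (2 - (-4))/2^21 = 6/2^21
|error| ≤ 0.0000028610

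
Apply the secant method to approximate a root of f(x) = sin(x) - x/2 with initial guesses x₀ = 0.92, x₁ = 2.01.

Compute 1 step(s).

f(x) = sin(x) - x/2
x₀ = 0.92, x₁ = 2.01

Secant formula: x_{n+1} = x_n - f(x_n)(x_n - x_{n-1})/(f(x_n) - f(x_{n-1}))

Iteration 1:
  f(0.920000) = 0.335602
  f(2.010000) = -0.099909
  x_2 = 2.010000 - (-0.099909)×(2.010000 - 0.920000)/(-0.099909 - 0.335602)
       = 1.759946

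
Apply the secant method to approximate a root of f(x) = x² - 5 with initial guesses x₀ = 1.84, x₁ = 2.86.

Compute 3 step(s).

f(x) = x² - 5
x₀ = 1.84, x₁ = 2.86

Secant formula: x_{n+1} = x_n - f(x_n)(x_n - x_{n-1})/(f(x_n) - f(x_{n-1}))

Iteration 1:
  f(1.840000) = -1.614400
  f(2.860000) = 3.179600
  x_2 = 2.860000 - 3.179600×(2.860000 - 1.840000)/(3.179600 - (-1.614400))
       = 2.183489
Iteration 2:
  f(2.860000) = 3.179600
  f(2.183489) = -0.232374
  x_3 = 2.183489 - (-0.232374)×(2.183489 - 2.860000)/(-0.232374 - 3.179600)
       = 2.229563
Iteration 3:
  f(2.183489) = -0.232374
  f(2.229563) = -0.029047
  x_4 = 2.229563 - (-0.029047)×(2.229563 - 2.183489)/(-0.029047 - (-0.232374))
       = 2.236145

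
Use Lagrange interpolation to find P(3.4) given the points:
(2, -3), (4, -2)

Lagrange interpolation formula:
P(x) = Σ yᵢ × Lᵢ(x)
where Lᵢ(x) = Π_{j≠i} (x - xⱼ)/(xᵢ - xⱼ)

L_0(3.4) = (3.4 - 4)/(2 - 4) = 0.300000
L_1(3.4) = (3.4 - 2)/(4 - 2) = 0.700000

P(3.4) = (-3)×L_0(3.4) + (-2)×L_1(3.4)
P(3.4) = -2.300000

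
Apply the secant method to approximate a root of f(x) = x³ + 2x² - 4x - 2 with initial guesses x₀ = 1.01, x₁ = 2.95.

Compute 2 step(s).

f(x) = x³ + 2x² - 4x - 2
x₀ = 1.01, x₁ = 2.95

Secant formula: x_{n+1} = x_n - f(x_n)(x_n - x_{n-1})/(f(x_n) - f(x_{n-1}))

Iteration 1:
  f(1.010000) = -2.969499
  f(2.950000) = 29.277375
  x_2 = 2.950000 - 29.277375×(2.950000 - 1.010000)/(29.277375 - (-2.969499))
       = 1.188648
Iteration 2:
  f(2.950000) = 29.277375
  f(1.188648) = -2.249404
  x_3 = 1.188648 - (-2.249404)×(1.188648 - 2.950000)/(-2.249404 - 29.277375)
       = 1.314318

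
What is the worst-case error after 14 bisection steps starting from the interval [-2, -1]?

Bisection error bound: |error| ≤ (b-a)/2^n
|error| ≤ (-1 - (-2))/2^14 = 1/2^14
|error| ≤ 0.0000610352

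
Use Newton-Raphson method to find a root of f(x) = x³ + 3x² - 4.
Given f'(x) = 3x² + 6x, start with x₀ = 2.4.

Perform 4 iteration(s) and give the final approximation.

f(x) = x³ + 3x² - 4
f'(x) = 3x² + 6x
x₀ = 2.4

Newton-Raphson formula: x_{n+1} = x_n - f(x_n)/f'(x_n)

Iteration 1:
  f(2.400000) = 27.104000
  f'(2.400000) = 31.680000
  x_1 = 2.400000 - 27.104000/31.680000 = 1.544444
Iteration 2:
  f(1.544444) = 6.839903
  f'(1.544444) = 16.422593
  x_2 = 1.544444 - 6.839903/16.422593 = 1.127951
Iteration 3:
  f(1.127951) = 1.251882
  f'(1.127951) = 10.584526
  x_3 = 1.127951 - 1.251882/10.584526 = 1.009676
Iteration 4:
  f(1.009676) = 0.087649
  f'(1.009676) = 9.116396
  x_4 = 1.009676 - 0.087649/9.116396 = 1.000062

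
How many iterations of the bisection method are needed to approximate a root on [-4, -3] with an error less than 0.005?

We need (b-a)/2^n ≤ 0.005
(-3 - (-4))/2^n ≤ 0.005
1/2^n ≤ 0.005
2^n ≥ 200
n ≥ log₂(200) = 7.64
n ≥ 8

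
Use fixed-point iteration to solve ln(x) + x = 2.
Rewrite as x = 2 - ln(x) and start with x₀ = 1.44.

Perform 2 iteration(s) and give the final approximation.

Equation: ln(x) + x = 2
Fixed-point form: x = 2 - ln(x)
x₀ = 1.44

x_1 = g(1.440000) = 1.635357
x_2 = g(1.635357) = 1.508139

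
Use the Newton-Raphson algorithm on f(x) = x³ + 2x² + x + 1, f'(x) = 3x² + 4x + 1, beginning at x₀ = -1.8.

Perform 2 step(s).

f(x) = x³ + 2x² + x + 1
f'(x) = 3x² + 4x + 1
x₀ = -1.8

Newton-Raphson formula: x_{n+1} = x_n - f(x_n)/f'(x_n)

Iteration 1:
  f(-1.800000) = -0.152000
  f'(-1.800000) = 3.520000
  x_1 = -1.800000 - (-0.152000)/3.520000 = -1.756818
Iteration 2:
  f(-1.756818) = -0.006259
  f'(-1.756818) = 3.231958
  x_2 = -1.756818 - (-0.006259)/3.231958 = -1.754881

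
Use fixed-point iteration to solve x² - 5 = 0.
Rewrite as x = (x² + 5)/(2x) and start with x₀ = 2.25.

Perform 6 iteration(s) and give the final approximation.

Equation: x² - 5 = 0
Fixed-point form: x = (x² + 5)/(2x)
x₀ = 2.25

x_1 = g(2.250000) = 2.236111
x_2 = g(2.236111) = 2.236068
x_3 = g(2.236068) = 2.236068
x_4 = g(2.236068) = 2.236068
x_5 = g(2.236068) = 2.236068
x_6 = g(2.236068) = 2.236068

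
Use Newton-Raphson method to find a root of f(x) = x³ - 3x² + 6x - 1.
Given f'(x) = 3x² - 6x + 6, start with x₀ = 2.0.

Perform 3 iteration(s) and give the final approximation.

f(x) = x³ - 3x² + 6x - 1
f'(x) = 3x² - 6x + 6
x₀ = 2.0

Newton-Raphson formula: x_{n+1} = x_n - f(x_n)/f'(x_n)

Iteration 1:
  f(2.000000) = 7.000000
  f'(2.000000) = 6.000000
  x_1 = 2.000000 - 7.000000/6.000000 = 0.833333
Iteration 2:
  f(0.833333) = 2.495370
  f'(0.833333) = 3.083333
  x_2 = 0.833333 - 2.495370/3.083333 = 0.024024
Iteration 3:
  f(0.024024) = -0.857573
  f'(0.024024) = 5.857587
  x_3 = 0.024024 - (-0.857573)/5.857587 = 0.170428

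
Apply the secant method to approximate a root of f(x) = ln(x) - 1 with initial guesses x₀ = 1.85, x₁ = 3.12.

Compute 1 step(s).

f(x) = ln(x) - 1
x₀ = 1.85, x₁ = 3.12

Secant formula: x_{n+1} = x_n - f(x_n)(x_n - x_{n-1})/(f(x_n) - f(x_{n-1}))

Iteration 1:
  f(1.850000) = -0.384814
  f(3.120000) = 0.137833
  x_2 = 3.120000 - 0.137833×(3.120000 - 1.850000)/(0.137833 - (-0.384814))
       = 2.785075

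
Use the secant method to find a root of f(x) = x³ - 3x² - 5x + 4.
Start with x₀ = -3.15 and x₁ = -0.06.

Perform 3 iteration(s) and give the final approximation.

f(x) = x³ - 3x² - 5x + 4
x₀ = -3.15, x₁ = -0.06

Secant formula: x_{n+1} = x_n - f(x_n)(x_n - x_{n-1})/(f(x_n) - f(x_{n-1}))

Iteration 1:
  f(-3.150000) = -41.273375
  f(-0.060000) = 4.288984
  x_2 = -0.060000 - 4.288984×(-0.060000 - (-3.150000))/(4.288984 - (-41.273375))
       = -0.350875
Iteration 2:
  f(-0.060000) = 4.288984
  f(-0.350875) = 5.341838
  x_3 = -0.350875 - 5.341838×(-0.350875 - (-0.060000))/(5.341838 - 4.288984)
       = 1.124930
Iteration 3:
  f(-0.350875) = 5.341838
  f(1.124930) = -3.997493
  x_4 = 1.124930 - (-3.997493)×(1.124930 - (-0.350875))/(-3.997493 - 5.341838)
       = 0.493245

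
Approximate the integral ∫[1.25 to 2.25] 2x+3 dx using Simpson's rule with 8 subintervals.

f(x) = 2x+3
a = 1.25, b = 2.25, n = 8
h = (b - a)/n = 0.125000

Simpson's rule: (h/3)[f(x₀) + 4f(x₁) + 2f(x₂) + ... + f(xₙ)]

x_0 = 1.2500, f(x_0) = 5.500000, coefficient = 1
x_1 = 1.3750, f(x_1) = 5.750000, coefficient = 4
x_2 = 1.5000, f(x_2) = 6.000000, coefficient = 2
x_3 = 1.6250, f(x_3) = 6.250000, coefficient = 4
x_4 = 1.7500, f(x_4) = 6.500000, coefficient = 2
x_5 = 1.8750, f(x_5) = 6.750000, coefficient = 4
x_6 = 2.0000, f(x_6) = 7.000000, coefficient = 2
x_7 = 2.1250, f(x_7) = 7.250000, coefficient = 4
x_8 = 2.2500, f(x_8) = 7.500000, coefficient = 1

I ≈ (0.125000/3) × 156.000000 = 6.500000
Exact value: 6.500000
Error: 0.000000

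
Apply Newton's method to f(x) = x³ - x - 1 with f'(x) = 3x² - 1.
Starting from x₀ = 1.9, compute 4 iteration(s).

f(x) = x³ - x - 1
f'(x) = 3x² - 1
x₀ = 1.9

Newton-Raphson formula: x_{n+1} = x_n - f(x_n)/f'(x_n)

Iteration 1:
  f(1.900000) = 3.959000
  f'(1.900000) = 9.830000
  x_1 = 1.900000 - 3.959000/9.830000 = 1.497253
Iteration 2:
  f(1.497253) = 0.859240
  f'(1.497253) = 5.725302
  x_2 = 1.497253 - 0.859240/5.725302 = 1.347176
Iteration 3:
  f(1.347176) = 0.097789
  f'(1.347176) = 4.444646
  x_3 = 1.347176 - 0.097789/4.444646 = 1.325174
Iteration 4:
  f(1.325174) = 0.001946
  f'(1.325174) = 4.268258
  x_4 = 1.325174 - 0.001946/4.268258 = 1.324718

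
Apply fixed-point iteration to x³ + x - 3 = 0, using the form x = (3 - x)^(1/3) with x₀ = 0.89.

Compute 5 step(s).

Equation: x³ + x - 3 = 0
Fixed-point form: x = (3 - x)^(1/3)
x₀ = 0.89

x_1 = g(0.890000) = 1.282609
x_2 = g(1.282609) = 1.197539
x_3 = g(1.197539) = 1.216994
x_4 = g(1.216994) = 1.212600
x_5 = g(1.212600) = 1.213595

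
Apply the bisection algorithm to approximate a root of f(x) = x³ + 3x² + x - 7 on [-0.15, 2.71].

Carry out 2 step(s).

f(x) = x³ + 3x² + x - 7
Initial interval: [-0.15, 2.71]

Iteration 1:
  c_1 = (-0.150000 + 2.710000)/2 = 1.280000
  f(c_1) = f(1.280000) = 1.292352
  f(a) × f(c) < 0, new interval: [-0.150000, 1.280000]
Iteration 2:
  c_2 = (-0.150000 + 1.280000)/2 = 0.565000
  f(c_2) = f(0.565000) = -5.296963
  f(a) × f(c) ≥ 0, new interval: [0.565000, 1.280000]

After 2 iteration(s), the approximation is c_2 = 0.565000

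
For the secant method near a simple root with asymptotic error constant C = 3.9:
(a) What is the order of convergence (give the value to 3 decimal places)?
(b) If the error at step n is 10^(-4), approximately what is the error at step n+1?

(a) Secant method has superlinear convergence with order φ = (1+√5)/2 ≈ 1.618.
    This means |e_{n+1}| ≈ C|e_n|^1.618.

(b) With |e_n| = 10^(-4) and C = 3.9:
    |e_{n+1}| ≈ 3.9 × (10^(-4))^1.618 = 3.9 × 10^(-6.47)

(a) ≈ 1.618 (golden ratio); (b) |e_{n+1}| ≈ 1.315e-06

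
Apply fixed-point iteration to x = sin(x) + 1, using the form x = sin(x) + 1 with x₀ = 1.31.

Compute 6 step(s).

Equation: x = sin(x) + 1
Fixed-point form: x = sin(x) + 1
x₀ = 1.31

x_1 = g(1.310000) = 1.966185
x_2 = g(1.966185) = 1.922847
x_3 = g(1.922847) = 1.938668
x_4 = g(1.938668) = 1.933095
x_5 = g(1.933095) = 1.935085
x_6 = g(1.935085) = 1.934378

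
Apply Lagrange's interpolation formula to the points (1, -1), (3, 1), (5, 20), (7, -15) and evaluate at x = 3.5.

Lagrange interpolation formula:
P(x) = Σ yᵢ × Lᵢ(x)
where Lᵢ(x) = Π_{j≠i} (x - xⱼ)/(xᵢ - xⱼ)

L_0(3.5) = (3.5 - 3)/(1 - 3) × (3.5 - 5)/(1 - 5) × (3.5 - 7)/(1 - 7) = -0.054688
L_1(3.5) = (3.5 - 1)/(3 - 1) × (3.5 - 5)/(3 - 5) × (3.5 - 7)/(3 - 7) = 0.820312
L_2(3.5) = (3.5 - 1)/(5 - 1) × (3.5 - 3)/(5 - 3) × (3.5 - 7)/(5 - 7) = 0.273438
L_3(3.5) = (3.5 - 1)/(7 - 1) × (3.5 - 3)/(7 - 3) × (3.5 - 5)/(7 - 5) = -0.039062

P(3.5) = (-1)×L_0(3.5) + 1×L_1(3.5) + 20×L_2(3.5) + (-15)×L_3(3.5)
P(3.5) = 6.929688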